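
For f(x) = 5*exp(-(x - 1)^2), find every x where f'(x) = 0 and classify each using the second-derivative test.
f'(x) = 10*(1 - x)*exp(-(x - 1)^2)

Solve f'(x) = 0:
  f'(x) = (10 - 10*x)·exp(-(x - 1)^2) and exp(-(x - 1)^2) > 0 for every x, so f'(x) = 0 ⇔ 10 - 10*x = 0.
  Factor: 10 - 10*x = -10*(x - 1) = 0.
  ⇒ x = 1

f''(x) = 10*(2*(x - 1)^2 - 1)*exp(-(x - 1)^2)
Second-derivative test at each critical point:
  f''(1) = -10 < 0 → local maximum

Critical points: x = 1 (local maximum)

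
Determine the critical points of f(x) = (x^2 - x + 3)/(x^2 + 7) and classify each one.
f'(x) = (x^2 + 8*x - 7)/(x^4 + 14*x^2 + 49)

Solve f'(x) = 0:
  f'(x) = (x^2 + 8*x - 7)/(x^2 + 7)^2; the denominator is positive wherever f is defined, so f'(x) = 0 ⇔ x^2 + 8*x - 7 = 0.
  x^2 + 8*x - 7 = 0 has no rational roots; quadratic formula: x = (-8 ± √92)/2.
  ⇒ x = -sqrt(23) - 4 ≈ -8.7958, -4 + sqrt(23) ≈ 0.7958

f''(x) = 2*(-x^3 - 12*x^2 + 21*x + 28)/(x^6 + 21*x^4 + 147*x^2 + 343)
Second-derivative test at each critical point:
  f''(-8.7958) = -0.0013 < 0 → local maximum
  f''(0.7958) = 0.1646 > 0 → local minimum

Critical points: x = -sqrt(23) - 4 ≈ -8.7958 (local maximum); x = -4 + sqrt(23) ≈ 0.7958 (local minimum)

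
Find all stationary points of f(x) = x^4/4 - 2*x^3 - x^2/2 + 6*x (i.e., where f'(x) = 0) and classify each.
f'(x) = x^3 - 6*x^2 - x + 6

Solve f'(x) = 0:
  Factor: x^3 - 6*x^2 - x + 6 = (x - 6)*(x - 1)*(x + 1) = 0.
  ⇒ x = -1, 1, 6

f''(x) = 3*x^2 - 12*x - 1
Second-derivative test at each critical point:
  f''(-1) = 14 > 0 → local minimum
  f''(1) = -10 < 0 → local maximum
  f''(6) = 35 > 0 → local minimum

Critical points: x = -1 (local minimum); x = 1 (local maximum); x = 6 (local minimum)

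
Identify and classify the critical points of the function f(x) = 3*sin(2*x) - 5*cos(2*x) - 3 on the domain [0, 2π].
f'(x) = 10*sin(2*x) + 6*cos(2*x)

Solve f'(x) = 0 on [0, 2π]:
  f'(x) = 0 ⇔ 3*cos(2*x) = -5*sin(2*x) ⇔ tan(2*x) = -3/5, i.e. 2*x = arctan(-3/5) + nπ; keep the solutions lying in [0, 2π].
  ⇒ x = -atan(3/5)/2 + pi/2 ≈ 1.3006, pi - atan(3/5)/2 ≈ 2.8714, -atan(3/5)/2 + 3*pi/2 ≈ 4.4422, -atan(3/5)/2 + 2*pi ≈ 6.0130

f''(x) = -12*sin(2*x) + 20*cos(2*x)
Second-derivative test at each critical point:
  f''(1.3006) = -23.3238 < 0 → local maximum
  f''(2.8714) = 23.3238 > 0 → local minimum
  f''(4.4422) = -23.3238 < 0 → local maximum
  f''(6.0130) = 23.3238 > 0 → local minimum

Critical points: x = -atan(3/5)/2 + pi/2 ≈ 1.3006 (local maximum); x = pi - atan(3/5)/2 ≈ 2.8714 (local minimum); x = -atan(3/5)/2 + 3*pi/2 ≈ 4.4422 (local maximum); x = -atan(3/5)/2 + 2*pi ≈ 6.0130 (local minimum)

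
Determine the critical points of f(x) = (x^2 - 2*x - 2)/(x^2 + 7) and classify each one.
f'(x) = 2*(x^2 + 9*x - 7)/(x^4 + 14*x^2 + 49)

Solve f'(x) = 0:
  f'(x) = 2*(x^2 + 9*x - 7)/(x^2 + 7)^2; the denominator is positive wherever f is defined, so f'(x) = 0 ⇔ 2*x^2 + 18*x - 14 = 0.
  Factor: 2*x^2 + 18*x - 14 = 2*(x^2 + 9*x - 7); x^2 + 9*x - 7 = 0 has no rational roots; quadratic formula: x = (-9 ± √109)/2.
  ⇒ x = -sqrt(109)/2 - 9/2 ≈ -9.7202, -9/2 + sqrt(109)/2 ≈ 0.7202

f''(x) = 2*(-2*x^3 - 27*x^2 + 42*x + 63)/(x^6 + 21*x^4 + 147*x^2 + 343)
Second-derivative test at each critical point:
  f''(-9.7202) = -0.0020 < 0 → local maximum
  f''(0.7202) = 0.3694 > 0 → local minimum

Critical points: x = -sqrt(109)/2 - 9/2 ≈ -9.7202 (local maximum); x = -9/2 + sqrt(109)/2 ≈ 0.7202 (local minimum)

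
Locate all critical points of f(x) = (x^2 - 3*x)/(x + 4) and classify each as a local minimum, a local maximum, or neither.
f'(x) = (x^2 + 8*x - 12)/(x^2 + 8*x + 16)

Solve f'(x) = 0:
  f'(x) = (x^2 + 8*x - 12)/(x + 4)^2; the denominator is positive wherever f is defined, so f'(x) = 0 ⇔ x^2 + 8*x - 12 = 0.
  x^2 + 8*x - 12 = 0 has no rational roots; quadratic formula: x = (-8 ± √112)/2.
  ⇒ x = -2*sqrt(7) - 4 ≈ -9.2915, -4 + 2*sqrt(7) ≈ 1.2915

f''(x) = 56/(x^3 + 12*x^2 + 48*x + 64)
Second-derivative test at each critical point:
  f''(-9.2915) = -0.3780 < 0 → local maximum
  f''(1.2915) = 0.3780 > 0 → local minimum

Critical points: x = -2*sqrt(7) - 4 ≈ -9.2915 (local maximum); x = -4 + 2*sqrt(7) ≈ 1.2915 (local minimum)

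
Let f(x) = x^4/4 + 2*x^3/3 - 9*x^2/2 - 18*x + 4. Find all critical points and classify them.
f'(x) = x^3 + 2*x^2 - 9*x - 18

Solve f'(x) = 0:
  Factor: x^3 + 2*x^2 - 9*x - 18 = (x - 3)*(x + 2)*(x + 3) = 0.
  ⇒ x = -3, -2, 3

f''(x) = 3*x^2 + 4*x - 9
Second-derivative test at each critical point:
  f''(-3) = 6 > 0 → local minimum
  f''(-2) = -5 < 0 → local maximum
  f''(3) = 30 > 0 → local minimum

Critical points: x = -3 (local minimum); x = -2 (local maximum); x = 3 (local minimum)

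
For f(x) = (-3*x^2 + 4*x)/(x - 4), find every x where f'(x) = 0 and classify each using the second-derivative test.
f'(x) = (-3*x^2 + 24*x - 16)/(x^2 - 8*x + 16)

Solve f'(x) = 0:
  f'(x) = -(3*x^2 - 24*x + 16)/(x - 4)^2; the denominator is positive wherever f is defined, so f'(x) = 0 ⇔ -3*x^2 + 24*x - 16 = 0.
  3*x^2 - 24*x + 16 = 0 has no rational roots; quadratic formula: x = (24 ± √384)/6.
  ⇒ x = 4 - 4*sqrt(6)/3 ≈ 0.7340, 4*sqrt(6)/3 + 4 ≈ 7.2660

f''(x) = -64/(x^3 - 12*x^2 + 48*x - 64)
Second-derivative test at each critical point:
  f''(0.7340) = 1.8371 > 0 → local minimum
  f''(7.2660) = -1.8371 < 0 → local maximum

Critical points: x = 4 - 4*sqrt(6)/3 ≈ 0.7340 (local minimum); x = 4*sqrt(6)/3 + 4 ≈ 7.2660 (local maximum)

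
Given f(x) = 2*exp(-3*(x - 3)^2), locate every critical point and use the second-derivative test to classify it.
f'(x) = 12*(3 - x)*exp(-3*(x - 3)^2)

Solve f'(x) = 0:
  f'(x) = (36 - 12*x)·exp(-3*(x - 3)^2) and exp(-3*(x - 3)^2) > 0 for every x, so f'(x) = 0 ⇔ 36 - 12*x = 0.
  Factor: 36 - 12*x = -12*(x - 3) = 0.
  ⇒ x = 3

f''(x) = 12*(6*(x - 3)^2 - 1)*exp(-3*(x - 3)^2)
Second-derivative test at each critical point:
  f''(3) = -12 < 0 → local maximum

Critical points: x = 3 (local maximum)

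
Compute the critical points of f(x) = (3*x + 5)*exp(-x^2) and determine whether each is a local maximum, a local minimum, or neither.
f'(x) = (-2*x*(3*x + 5) + 3)*exp(-x^2)

Solve f'(x) = 0:
  f'(x) = (-6*x^2 - 10*x + 3)·exp(-x^2) and exp(-x^2) > 0 for every x, so f'(x) = 0 ⇔ -6*x^2 - 10*x + 3 = 0.
  6*x^2 + 10*x - 3 = 0 has no rational roots; quadratic formula: x = (-10 ± √172)/12.
  ⇒ x = -sqrt(43)/6 - 5/6 ≈ -1.9262, -5/6 + sqrt(43)/6 ≈ 0.2596

f''(x) = 2*(2*x^2*(3*x + 5) - 9*x - 5)*exp(-x^2)
Second-derivative test at each critical point:
  f''(-1.9262) = 0.3209 > 0 → local minimum
  f''(0.2596) = -12.2603 < 0 → local maximum

Critical points: x = -sqrt(43)/6 - 5/6 ≈ -1.9262 (local minimum); x = -5/6 + sqrt(43)/6 ≈ 0.2596 (local maximum)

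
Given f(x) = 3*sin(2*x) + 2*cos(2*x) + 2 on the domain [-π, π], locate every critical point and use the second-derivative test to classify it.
f'(x) = -4*sin(2*x) + 6*cos(2*x)

Solve f'(x) = 0 on [-π, π]:
  f'(x) = 0 ⇔ 3*cos(2*x) = 2*sin(2*x) ⇔ tan(2*x) = 3/2, i.e. 2*x = arctan(3/2) + nπ; keep the solutions lying in [-π, π].
  ⇒ x = -pi + atan(3/2)/2 ≈ -2.6502, -pi/2 + atan(3/2)/2 ≈ -1.0794, atan(3/2)/2 ≈ 0.4914, atan(3/2)/2 + pi/2 ≈ 2.0622

f''(x) = -12*sin(2*x) - 8*cos(2*x)
Second-derivative test at each critical point:
  f''(-2.6502) = -14.4222 < 0 → local maximum
  f''(-1.0794) = 14.4222 > 0 → local minimum
  f''(0.4914) = -14.4222 < 0 → local maximum
  f''(2.0622) = 14.4222 > 0 → local minimum

Critical points: x = -pi + atan(3/2)/2 ≈ -2.6502 (local maximum); x = -pi/2 + atan(3/2)/2 ≈ -1.0794 (local minimum); x = atan(3/2)/2 ≈ 0.4914 (local maximum); x = atan(3/2)/2 + pi/2 ≈ 2.0622 (local minimum)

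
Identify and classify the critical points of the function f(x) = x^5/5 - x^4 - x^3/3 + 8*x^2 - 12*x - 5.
f'(x) = x^4 - 4*x^3 - x^2 + 16*x - 12

Solve f'(x) = 0:
  Factor: x^4 - 4*x^3 - x^2 + 16*x - 12 = (x - 3)*(x - 2)*(x - 1)*(x + 2) = 0.
  ⇒ x = -2, 1, 2, 3

f''(x) = 4*x^3 - 12*x^2 - 2*x + 16
Second-derivative test at each critical point:
  f''(-2) = -60 < 0 → local maximum
  f''(1) = 6 > 0 → local minimum
  f''(2) = -4 < 0 → local maximum
  f''(3) = 10 > 0 → local minimum

Critical points: x = -2 (local maximum); x = 1 (local minimum); x = 2 (local maximum); x = 3 (local minimum)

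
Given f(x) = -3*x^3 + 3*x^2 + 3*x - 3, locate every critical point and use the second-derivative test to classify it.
f'(x) = -9*x^2 + 6*x + 3

Solve f'(x) = 0:
  Factor: -9*x^2 + 6*x + 3 = -3*(x - 1)*(3*x + 1) = 0.
  ⇒ x = -1/3, 1

f''(x) = 6 - 18*x
Second-derivative test at each critical point:
  f''(-1/3) = 12 > 0 → local minimum
  f''(1) = -12 < 0 → local maximum

Critical points: x = -1/3 (local minimum); x = 1 (local maximum)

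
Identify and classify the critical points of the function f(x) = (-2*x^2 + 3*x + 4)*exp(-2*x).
f'(x) = (4*x^2 - 10*x - 5)*exp(-2*x)

Solve f'(x) = 0:
  f'(x) = (4*x^2 - 10*x - 5)·exp(-2*x) and exp(-2*x) > 0 for every x, so f'(x) = 0 ⇔ 4*x^2 - 10*x - 5 = 0.
  4*x^2 - 10*x - 5 = 0 has no rational roots; quadratic formula: x = (10 ± √180)/8.
  ⇒ x = 5/4 - 3*sqrt(5)/4 ≈ -0.4271, 5/4 + 3*sqrt(5)/4 ≈ 2.9271

f''(x) = 4*x*(7 - 2*x)*exp(-2*x)
Second-derivative test at each critical point:
  f''(-0.4271) = -31.5187 < 0 → local maximum
  f''(2.9271) = 0.0385 > 0 → local minimum

Critical points: x = 5/4 - 3*sqrt(5)/4 ≈ -0.4271 (local maximum); x = 5/4 + 3*sqrt(5)/4 ≈ 2.9271 (local minimum)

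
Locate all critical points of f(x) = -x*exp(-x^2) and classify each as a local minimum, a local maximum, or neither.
f'(x) = (2*x^2 - 1)*exp(-x^2)

Solve f'(x) = 0:
  f'(x) = (2*x^2 - 1)·exp(-x^2) and exp(-x^2) > 0 for every x, so f'(x) = 0 ⇔ 2*x^2 - 1 = 0.
  2*x^2 - 1 = 0 has no rational roots; quadratic formula: x = (0 ± √8)/4.
  ⇒ x = -sqrt(2)/2 ≈ -0.7071, sqrt(2)/2 ≈ 0.7071

f''(x) = (-4*x^3 + 6*x)*exp(-x^2)
Second-derivative test at each critical point:
  f''(-0.7071) = -1.7155 < 0 → local maximum
  f''(0.7071) = 1.7155 > 0 → local minimum

Critical points: x = -sqrt(2)/2 ≈ -0.7071 (local maximum); x = sqrt(2)/2 ≈ 0.7071 (local minimum)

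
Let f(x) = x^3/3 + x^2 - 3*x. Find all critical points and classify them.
f'(x) = x^2 + 2*x - 3

Solve f'(x) = 0:
  Factor: x^2 + 2*x - 3 = (x - 1)*(x + 3) = 0.
  ⇒ x = -3, 1

f''(x) = 2*x + 2
Second-derivative test at each critical point:
  f''(-3) = -4 < 0 → local maximum
  f''(1) = 4 > 0 → local minimum

Critical points: x = -3 (local maximum); x = 1 (local minimum)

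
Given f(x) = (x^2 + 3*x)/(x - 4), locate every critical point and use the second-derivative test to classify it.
f'(x) = (x^2 - 8*x - 12)/(x^2 - 8*x + 16)

Solve f'(x) = 0:
  f'(x) = (x^2 - 8*x - 12)/(x - 4)^2; the denominator is positive wherever f is defined, so f'(x) = 0 ⇔ x^2 - 8*x - 12 = 0.
  x^2 - 8*x - 12 = 0 has no rational roots; quadratic formula: x = (8 ± √112)/2.
  ⇒ x = 4 - 2*sqrt(7) ≈ -1.2915, 4 + 2*sqrt(7) ≈ 9.2915

f''(x) = 56/(x^3 - 12*x^2 + 48*x - 64)
Second-derivative test at each critical point:
  f''(-1.2915) = -0.3780 < 0 → local maximum
  f''(9.2915) = 0.3780 > 0 → local minimum

Critical points: x = 4 - 2*sqrt(7) ≈ -1.2915 (local maximum); x = 4 + 2*sqrt(7) ≈ 9.2915 (local minimum)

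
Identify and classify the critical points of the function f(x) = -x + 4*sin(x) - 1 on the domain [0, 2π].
f'(x) = 4*cos(x) - 1

Solve f'(x) = 0 on [0, 2π]:
  f'(x) = 0 ⇔ cos(x) = 1/4, i.e. x = ±arccos(1/4) + 2nπ; keep the solutions lying in [0, 2π].
  ⇒ x = acos(1/4) ≈ 1.3181, -acos(1/4) + 2*pi ≈ 4.9651

f''(x) = -4*sin(x)
Second-derivative test at each critical point:
  f''(1.3181) = -3.8730 < 0 → local maximum
  f''(4.9651) = 3.8730 > 0 → local minimum

Critical points: x = acos(1/4) ≈ 1.3181 (local maximum); x = -acos(1/4) + 2*pi ≈ 4.9651 (local minimum)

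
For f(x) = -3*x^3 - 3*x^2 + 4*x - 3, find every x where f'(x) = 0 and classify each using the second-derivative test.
f'(x) = -9*x^2 - 6*x + 4

Solve f'(x) = 0:
  9*x^2 + 6*x - 4 = 0 has no rational roots; quadratic formula: x = (-6 ± √180)/18.
  ⇒ x = -sqrt(5)/3 - 1/3 ≈ -1.0787, -1/3 + sqrt(5)/3 ≈ 0.4120

f''(x) = -18*x - 6
Second-derivative test at each critical point:
  f''(-1.0787) = 13.4164 > 0 → local minimum
  f''(0.4120) = -13.4164 < 0 → local maximum

Critical points: x = -sqrt(5)/3 - 1/3 ≈ -1.0787 (local minimum); x = -1/3 + sqrt(5)/3 ≈ 0.4120 (local maximum)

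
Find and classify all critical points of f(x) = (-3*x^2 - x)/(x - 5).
f'(x) = (-3*x^2 + 30*x + 5)/(x^2 - 10*x + 25)

Solve f'(x) = 0:
  f'(x) = -(3*x^2 - 30*x - 5)/(x - 5)^2; the denominator is positive wherever f is defined, so f'(x) = 0 ⇔ -3*x^2 + 30*x + 5 = 0.
  3*x^2 - 30*x - 5 = 0 has no rational roots; quadratic formula: x = (30 ± √960)/6.
  ⇒ x = 5 - 4*sqrt(15)/3 ≈ -0.1640, 5 + 4*sqrt(15)/3 ≈ 10.1640

f''(x) = -160/(x^3 - 15*x^2 + 75*x - 125)
Second-derivative test at each critical point:
  f''(-0.1640) = 1.1619 > 0 → local minimum
  f''(10.1640) = -1.1619 < 0 → local maximum

Critical points: x = 5 - 4*sqrt(15)/3 ≈ -0.1640 (local minimum); x = 5 + 4*sqrt(15)/3 ≈ 10.1640 (local maximum)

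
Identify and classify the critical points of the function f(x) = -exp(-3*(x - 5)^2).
f'(x) = 6*(x - 5)*exp(-3*(x - 5)^2)

Solve f'(x) = 0:
  f'(x) = (6*x - 30)·exp(-3*(x - 5)^2) and exp(-3*(x - 5)^2) > 0 for every x, so f'(x) = 0 ⇔ 6*x - 30 = 0.
  Factor: 6*x - 30 = 6*(x - 5) = 0.
  ⇒ x = 5

f''(x) = 6*(1 - 6*(x - 5)^2)*exp(-3*(x - 5)^2)
Second-derivative test at each critical point:
  f''(5) = 6 > 0 → local minimum

Critical points: x = 5 (local minimum)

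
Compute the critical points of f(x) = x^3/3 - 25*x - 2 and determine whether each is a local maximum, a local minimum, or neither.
f'(x) = x^2 - 25

Solve f'(x) = 0:
  Factor: x^2 - 25 = (x - 5)*(x + 5) = 0.
  ⇒ x = -5, 5

f''(x) = 2*x
Second-derivative test at each critical point:
  f''(-5) = -10 < 0 → local maximum
  f''(5) = 10 > 0 → local minimum

Critical points: x = -5 (local maximum); x = 5 (local minimum)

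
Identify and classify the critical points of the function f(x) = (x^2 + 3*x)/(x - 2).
f'(x) = (x^2 - 4*x - 6)/(x^2 - 4*x + 4)

Solve f'(x) = 0:
  f'(x) = (x^2 - 4*x - 6)/(x - 2)^2; the denominator is positive wherever f is defined, so f'(x) = 0 ⇔ x^2 - 4*x - 6 = 0.
  x^2 - 4*x - 6 = 0 has no rational roots; quadratic formula: x = (4 ± √40)/2.
  ⇒ x = 2 - sqrt(10) ≈ -1.1623, 2 + sqrt(10) ≈ 5.1623

f''(x) = 20/(x^3 - 6*x^2 + 12*x - 8)
Second-derivative test at each critical point:
  f''(-1.1623) = -0.6325 < 0 → local maximum
  f''(5.1623) = 0.6325 > 0 → local minimum

Critical points: x = 2 - sqrt(10) ≈ -1.1623 (local maximum); x = 2 + sqrt(10) ≈ 5.1623 (local minimum)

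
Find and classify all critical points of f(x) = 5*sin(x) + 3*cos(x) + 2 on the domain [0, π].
f'(x) = -3*sin(x) + 5*cos(x)

Solve f'(x) = 0 on [0, π]:
  f'(x) = 0 ⇔ 5*cos(x) = 3*sin(x) ⇔ tan(x) = 5/3, i.e. x = arctan(5/3) + nπ; keep the solutions lying in [0, π].
  ⇒ x = atan(5/3) ≈ 1.0304

f''(x) = -5*sin(x) - 3*cos(x)
Second-derivative test at each critical point:
  f''(1.0304) = -5.8310 < 0 → local maximum

Critical points: x = atan(5/3) ≈ 1.0304 (local maximum)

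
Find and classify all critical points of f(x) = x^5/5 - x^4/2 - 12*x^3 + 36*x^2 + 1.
f'(x) = x*(x^3 - 2*x^2 - 36*x + 72)

Solve f'(x) = 0:
  Factor: x^4 - 2*x^3 - 36*x^2 + 72*x = x*(x - 6)*(x - 2)*(x + 6) = 0.
  ⇒ x = -6, 0, 2, 6

f''(x) = 4*x^3 - 6*x^2 - 72*x + 72
Second-derivative test at each critical point:
  f''(-6) = -576 < 0 → local maximum
  f''(0) = 72 > 0 → local minimum
  f''(2) = -64 < 0 → local maximum
  f''(6) = 288 > 0 → local minimum

Critical points: x = -6 (local maximum); x = 0 (local minimum); x = 2 (local maximum); x = 6 (local minimum)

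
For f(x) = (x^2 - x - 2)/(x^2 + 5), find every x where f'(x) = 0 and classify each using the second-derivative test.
f'(x) = (x^2 + 14*x - 5)/(x^4 + 10*x^2 + 25)

Solve f'(x) = 0:
  f'(x) = (x^2 + 14*x - 5)/(x^2 + 5)^2; the denominator is positive wherever f is defined, so f'(x) = 0 ⇔ x^2 + 14*x - 5 = 0.
  x^2 + 14*x - 5 = 0 has no rational roots; quadratic formula: x = (-14 ± √216)/2.
  ⇒ x = -3*sqrt(6) - 7 ≈ -14.3485, -7 + 3*sqrt(6) ≈ 0.3485

f''(x) = 2*(-x^3 - 21*x^2 + 15*x + 35)/(x^6 + 15*x^4 + 75*x^2 + 125)
Second-derivative test at each critical point:
  f''(-14.3485) = -3.305e-04 < 0 → local maximum
  f''(0.3485) = 0.5603 > 0 → local minimum

Critical points: x = -3*sqrt(6) - 7 ≈ -14.3485 (local maximum); x = -7 + 3*sqrt(6) ≈ 0.3485 (local minimum)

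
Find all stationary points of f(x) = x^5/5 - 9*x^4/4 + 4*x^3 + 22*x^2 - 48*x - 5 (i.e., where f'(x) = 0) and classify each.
f'(x) = x^4 - 9*x^3 + 12*x^2 + 44*x - 48

Solve f'(x) = 0:
  Factor: x^4 - 9*x^3 + 12*x^2 + 44*x - 48 = (x - 6)*(x - 4)*(x - 1)*(x + 2) = 0.
  ⇒ x = -2, 1, 4, 6

f''(x) = 4*x^3 - 27*x^2 + 24*x + 44
Second-derivative test at each critical point:
  f''(-2) = -144 < 0 → local maximum
  f''(1) = 45 > 0 → local minimum
  f''(4) = -36 < 0 → local maximum
  f''(6) = 80 > 0 → local minimum

Critical points: x = -2 (local maximum); x = 1 (local minimum); x = 4 (local maximum); x = 6 (local minimum)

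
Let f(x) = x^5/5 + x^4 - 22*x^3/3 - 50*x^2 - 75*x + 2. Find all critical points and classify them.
f'(x) = x^4 + 4*x^3 - 22*x^2 - 100*x - 75

Solve f'(x) = 0:
  Factor: x^4 + 4*x^3 - 22*x^2 - 100*x - 75 = (x - 5)*(x + 1)*(x + 3)*(x + 5) = 0.
  ⇒ x = -5, -3, -1, 5

f''(x) = 4*x^3 + 12*x^2 - 44*x - 100
Second-derivative test at each critical point:
  f''(-5) = -80 < 0 → local maximum
  f''(-3) = 32 > 0 → local minimum
  f''(-1) = -48 < 0 → local maximum
  f''(5) = 480 > 0 → local minimum

Critical points: x = -5 (local maximum); x = -3 (local minimum); x = -1 (local maximum); x = 5 (local minimum)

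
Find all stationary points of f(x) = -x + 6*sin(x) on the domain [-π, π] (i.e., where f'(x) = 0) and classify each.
f'(x) = 6*cos(x) - 1

Solve f'(x) = 0 on [-π, π]:
  f'(x) = 0 ⇔ cos(x) = 1/6, i.e. x = ±arccos(1/6) + 2nπ; keep the solutions lying in [-π, π].
  ⇒ x = -acos(1/6) ≈ -1.4033, acos(1/6) ≈ 1.4033

f''(x) = -6*sin(x)
Second-derivative test at each critical point:
  f''(-1.4033) = 5.9161 > 0 → local minimum
  f''(1.4033) = -5.9161 < 0 → local maximum

Critical points: x = -acos(1/6) ≈ -1.4033 (local minimum); x = acos(1/6) ≈ 1.4033 (local maximum)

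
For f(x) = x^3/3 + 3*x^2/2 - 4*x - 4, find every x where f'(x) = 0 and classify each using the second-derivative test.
f'(x) = x^2 + 3*x - 4

Solve f'(x) = 0:
  Factor: x^2 + 3*x - 4 = (x - 1)*(x + 4) = 0.
  ⇒ x = -4, 1

f''(x) = 2*x + 3
Second-derivative test at each critical point:
  f''(-4) = -5 < 0 → local maximum
  f''(1) = 5 > 0 → local minimum

Critical points: x = -4 (local maximum); x = 1 (local minimum)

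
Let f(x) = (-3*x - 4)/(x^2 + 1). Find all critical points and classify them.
f'(x) = (3*x^2 + 8*x - 3)/(x^4 + 2*x^2 + 1)

Solve f'(x) = 0:
  f'(x) = (x + 3)*(3*x - 1)/(x^2 + 1)^2; the denominator is positive wherever f is defined, so f'(x) = 0 ⇔ 3*x^2 + 8*x - 3 = 0.
  Factor: 3*x^2 + 8*x - 3 = (x + 3)*(3*x - 1) = 0.
  ⇒ x = -3, 1/3

f''(x) = 2*(-4*x^2*(3*x + 4) + (9*x + 4)*(x^2 + 1))/(x^2 + 1)^3
Second-derivative test at each critical point:
  f''(-3) = -1/10 < 0 → local maximum
  f''(1/3) = 81/10 > 0 → local minimum

Critical points: x = -3 (local maximum); x = 1/3 (local minimum)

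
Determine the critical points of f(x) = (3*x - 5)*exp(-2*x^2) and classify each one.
f'(x) = (-4*x*(3*x - 5) + 3)*exp(-2*x^2)

Solve f'(x) = 0:
  f'(x) = (-12*x^2 + 20*x + 3)·exp(-2*x^2) and exp(-2*x^2) > 0 for every x, so f'(x) = 0 ⇔ -12*x^2 + 20*x + 3 = 0.
  12*x^2 - 20*x - 3 = 0 has no rational roots; quadratic formula: x = (20 ± √544)/24.
  ⇒ x = 5/6 - sqrt(34)/6 ≈ -0.1385, 5/6 + sqrt(34)/6 ≈ 1.8052

f''(x) = 4*(4*x^2*(3*x - 5) - 9*x + 5)*exp(-2*x^2)
Second-derivative test at each critical point:
  f''(-0.1385) = 22.4460 > 0 → local minimum
  f''(1.8052) = -0.0345 < 0 → local maximum

Critical points: x = 5/6 - sqrt(34)/6 ≈ -0.1385 (local minimum); x = 5/6 + sqrt(34)/6 ≈ 1.8052 (local maximum)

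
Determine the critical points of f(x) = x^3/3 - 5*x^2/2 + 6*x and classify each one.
f'(x) = x^2 - 5*x + 6

Solve f'(x) = 0:
  Factor: x^2 - 5*x + 6 = (x - 3)*(x - 2) = 0.
  ⇒ x = 2, 3

f''(x) = 2*x - 5
Second-derivative test at each critical point:
  f''(2) = -1 < 0 → local maximum
  f''(3) = 1 > 0 → local minimum

Critical points: x = 2 (local maximum); x = 3 (local minimum)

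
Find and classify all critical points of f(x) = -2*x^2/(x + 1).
f'(x) = 2*x*(-x - 2)/(x + 1)^2

Solve f'(x) = 0:
  f'(x) = -2*x*(x + 2)/(x + 1)^2; the denominator is positive wherever f is defined, so f'(x) = 0 ⇔ -2*x^2 - 4*x = 0.
  Factor: -2*x^2 - 4*x = -2*x*(x + 2) = 0.
  ⇒ x = -2, 0

f''(x) = -4/(x^3 + 3*x^2 + 3*x + 1)
Second-derivative test at each critical point:
  f''(-2) = 4 > 0 → local minimum
  f''(0) = -4 < 0 → local maximum

Critical points: x = -2 (local minimum); x = 0 (local maximum)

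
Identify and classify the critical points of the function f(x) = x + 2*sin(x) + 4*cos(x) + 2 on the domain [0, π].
f'(x) = -4*sin(x) + 2*cos(x) + 1

Solve f'(x) = 0 on [0, π]:
  f'(x) = 0 ⇔ -4*sin(x) + 2*cos(x) = -1. Write the left side as R·cos(x + φ) with R = √(2² + 4²) = 2*sqrt(5), cos φ = sqrt(5)/5, sin φ = 2*sqrt(5)/5; then cos(x + φ) = -sqrt(5)/10. Solve for x and keep the solutions lying in [0, π].
  ⇒ x = atan((2 + sqrt(19))/(-1 + 2*sqrt(19))) ≈ 0.6892

f''(x) = -2*sin(x) - 4*cos(x)
Second-derivative test at each critical point:
  f''(0.6892) = -4.3589 < 0 → local maximum

Critical points: x = atan((2 + sqrt(19))/(-1 + 2*sqrt(19))) ≈ 0.6892 (local maximum)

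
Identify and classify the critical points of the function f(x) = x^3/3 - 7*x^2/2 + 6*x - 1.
f'(x) = x^2 - 7*x + 6

Solve f'(x) = 0:
  Factor: x^2 - 7*x + 6 = (x - 6)*(x - 1) = 0.
  ⇒ x = 1, 6

f''(x) = 2*x - 7
Second-derivative test at each critical point:
  f''(1) = -5 < 0 → local maximum
  f''(6) = 5 > 0 → local minimum

Critical points: x = 1 (local maximum); x = 6 (local minimum)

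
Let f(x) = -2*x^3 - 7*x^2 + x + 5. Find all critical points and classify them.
f'(x) = -6*x^2 - 14*x + 1

Solve f'(x) = 0:
  6*x^2 + 14*x - 1 = 0 has no rational roots; quadratic formula: x = (-14 ± √220)/12.
  ⇒ x = -sqrt(55)/6 - 7/6 ≈ -2.4027, -7/6 + sqrt(55)/6 ≈ 0.0694

f''(x) = -12*x - 14
Second-derivative test at each critical point:
  f''(-2.4027) = 14.8324 > 0 → local minimum
  f''(0.0694) = -14.8324 < 0 → local maximum

Critical points: x = -sqrt(55)/6 - 7/6 ≈ -2.4027 (local minimum); x = -7/6 + sqrt(55)/6 ≈ 0.0694 (local maximum)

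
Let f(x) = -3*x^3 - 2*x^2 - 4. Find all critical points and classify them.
f'(x) = x*(-9*x - 4)

Solve f'(x) = 0:
  Factor: -9*x^2 - 4*x = -x*(9*x + 4) = 0.
  ⇒ x = -4/9, 0

f''(x) = -18*x - 4
Second-derivative test at each critical point:
  f''(-4/9) = 4 > 0 → local minimum
  f''(0) = -4 < 0 → local maximum

Critical points: x = -4/9 (local minimum); x = 0 (local maximum)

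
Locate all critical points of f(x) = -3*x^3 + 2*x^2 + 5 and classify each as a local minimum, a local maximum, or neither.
f'(x) = x*(4 - 9*x)

Solve f'(x) = 0:
  Factor: -9*x^2 + 4*x = -x*(9*x - 4) = 0.
  ⇒ x = 0, 4/9

f''(x) = 4 - 18*x
Second-derivative test at each critical point:
  f''(0) = 4 > 0 → local minimum
  f''(4/9) = -4 < 0 → local maximum

Critical points: x = 0 (local minimum); x = 4/9 (local maximum)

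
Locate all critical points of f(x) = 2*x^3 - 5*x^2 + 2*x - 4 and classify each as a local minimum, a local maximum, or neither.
f'(x) = 6*x^2 - 10*x + 2

Solve f'(x) = 0:
  Factor: 6*x^2 - 10*x + 2 = 2*(3*x^2 - 5*x + 1); 3*x^2 - 5*x + 1 = 0 has no rational roots; quadratic formula: x = (5 ± √13)/6.
  ⇒ x = 5/6 - sqrt(13)/6 ≈ 0.2324, sqrt(13)/6 + 5/6 ≈ 1.4343

f''(x) = 12*x - 10
Second-derivative test at each critical point:
  f''(0.2324) = -7.2111 < 0 → local maximum
  f''(1.4343) = 7.2111 > 0 → local minimum

Critical points: x = 5/6 - sqrt(13)/6 ≈ 0.2324 (local maximum); x = sqrt(13)/6 + 5/6 ≈ 1.4343 (local minimum)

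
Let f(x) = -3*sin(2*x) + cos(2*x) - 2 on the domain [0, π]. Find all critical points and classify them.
f'(x) = -2*sin(2*x) - 6*cos(2*x)

Solve f'(x) = 0 on [0, π]:
  f'(x) = 0 ⇔ -3*cos(2*x) = sin(2*x) ⇔ tan(2*x) = -3, i.e. 2*x = arctan(-3) + nπ; keep the solutions lying in [0, π].
  ⇒ x = -atan(3)/2 + pi/2 ≈ 0.9463, pi - atan(3)/2 ≈ 2.5171

f''(x) = 12*sin(2*x) - 4*cos(2*x)
Second-derivative test at each critical point:
  f''(0.9463) = 12.6491 > 0 → local minimum
  f''(2.5171) = -12.6491 < 0 → local maximum

Critical points: x = -atan(3)/2 + pi/2 ≈ 0.9463 (local minimum); x = pi - atan(3)/2 ≈ 2.5171 (local maximum)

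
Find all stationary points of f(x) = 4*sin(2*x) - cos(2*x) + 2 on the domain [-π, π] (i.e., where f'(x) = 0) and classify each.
f'(x) = 2*sin(2*x) + 8*cos(2*x)

Solve f'(x) = 0 on [-π, π]:
  f'(x) = 0 ⇔ 4*cos(2*x) = -sin(2*x) ⇔ tan(2*x) = -4, i.e. 2*x = arctan(-4) + nπ; keep the solutions lying in [-π, π].
  ⇒ x = -pi/2 - atan(4)/2 ≈ -2.2337, -atan(4)/2 ≈ -0.6629, -atan(4)/2 + pi/2 ≈ 0.9079, pi - atan(4)/2 ≈ 2.4787

f''(x) = -16*sin(2*x) + 4*cos(2*x)
Second-derivative test at each critical point:
  f''(-2.2337) = -16.4924 < 0 → local maximum
  f''(-0.6629) = 16.4924 > 0 → local minimum
  f''(0.9079) = -16.4924 < 0 → local maximum
  f''(2.4787) = 16.4924 > 0 → local minimum

Critical points: x = -pi/2 - atan(4)/2 ≈ -2.2337 (local maximum); x = -atan(4)/2 ≈ -0.6629 (local minimum); x = -atan(4)/2 + pi/2 ≈ 0.9079 (local maximum); x = pi - atan(4)/2 ≈ 2.4787 (local minimum)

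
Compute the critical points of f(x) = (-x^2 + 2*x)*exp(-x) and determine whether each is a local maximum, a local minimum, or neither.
f'(x) = (x^2 - 4*x + 2)*exp(-x)

Solve f'(x) = 0:
  f'(x) = (x^2 - 4*x + 2)·exp(-x) and exp(-x) > 0 for every x, so f'(x) = 0 ⇔ x^2 - 4*x + 2 = 0.
  x^2 - 4*x + 2 = 0 has no rational roots; quadratic formula: x = (4 ± √8)/2.
  ⇒ x = 2 - sqrt(2) ≈ 0.5858, sqrt(2) + 2 ≈ 3.4142

f''(x) = (-x^2 + 6*x - 6)*exp(-x)
Second-derivative test at each critical point:
  f''(0.5858) = -1.5745 < 0 → local maximum
  f''(3.4142) = 0.0931 > 0 → local minimum

Critical points: x = 2 - sqrt(2) ≈ 0.5858 (local maximum); x = sqrt(2) + 2 ≈ 3.4142 (local minimum)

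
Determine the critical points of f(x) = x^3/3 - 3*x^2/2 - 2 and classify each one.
f'(x) = x*(x - 3)

Solve f'(x) = 0:
  Factor: x^2 - 3*x = x*(x - 3) = 0.
  ⇒ x = 0, 3

f''(x) = 2*x - 3
Second-derivative test at each critical point:
  f''(0) = -3 < 0 → local maximum
  f''(3) = 3 > 0 → local minimum

Critical points: x = 0 (local maximum); x = 3 (local minimum)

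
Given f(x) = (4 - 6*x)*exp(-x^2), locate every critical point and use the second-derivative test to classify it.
f'(x) = 2*(2*x*(3*x - 2) - 3)*exp(-x^2)

Solve f'(x) = 0:
  f'(x) = (12*x^2 - 8*x - 6)·exp(-x^2) and exp(-x^2) > 0 for every x, so f'(x) = 0 ⇔ 12*x^2 - 8*x - 6 = 0.
  Factor: 12*x^2 - 8*x - 6 = 2*(6*x^2 - 4*x - 3); 6*x^2 - 4*x - 3 = 0 has no rational roots; quadratic formula: x = (4 ± √88)/12.
  ⇒ x = 1/3 - sqrt(22)/6 ≈ -0.4484, 1/3 + sqrt(22)/6 ≈ 1.1151

f''(x) = 4*(2*x^2*(2 - 3*x) + 9*x - 2)*exp(-x^2)
Second-derivative test at each critical point:
  f''(-0.4484) = -15.3444 < 0 → local maximum
  f''(1.1151) = 5.4110 > 0 → local minimum

Critical points: x = 1/3 - sqrt(22)/6 ≈ -0.4484 (local maximum); x = 1/3 + sqrt(22)/6 ≈ 1.1151 (local minimum)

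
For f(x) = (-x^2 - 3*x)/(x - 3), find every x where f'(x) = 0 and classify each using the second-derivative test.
f'(x) = (-x^2 + 6*x + 9)/(x^2 - 6*x + 9)

Solve f'(x) = 0:
  f'(x) = -(x^2 - 6*x - 9)/(x - 3)^2; the denominator is positive wherever f is defined, so f'(x) = 0 ⇔ -x^2 + 6*x + 9 = 0.
  x^2 - 6*x - 9 = 0 has no rational roots; quadratic formula: x = (6 ± √72)/2.
  ⇒ x = 3 - 3*sqrt(2) ≈ -1.2426, 3 + 3*sqrt(2) ≈ 7.2426

f''(x) = -36/(x^3 - 9*x^2 + 27*x - 27)
Second-derivative test at each critical point:
  f''(-1.2426) = 0.4714 > 0 → local minimum
  f''(7.2426) = -0.4714 < 0 → local maximum

Critical points: x = 3 - 3*sqrt(2) ≈ -1.2426 (local minimum); x = 3 + 3*sqrt(2) ≈ 7.2426 (local maximum)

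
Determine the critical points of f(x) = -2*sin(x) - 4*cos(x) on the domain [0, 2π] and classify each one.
f'(x) = 4*sin(x) - 2*cos(x)

Solve f'(x) = 0 on [0, 2π]:
  f'(x) = 0 ⇔ -2*cos(x) = -4*sin(x) ⇔ tan(x) = 1/2, i.e. x = arctan(1/2) + nπ; keep the solutions lying in [0, 2π].
  ⇒ x = atan(1/2) ≈ 0.4636, atan(1/2) + pi ≈ 3.6052

f''(x) = 2*sin(x) + 4*cos(x)
Second-derivative test at each critical point:
  f''(0.4636) = 4.4721 > 0 → local minimum
  f''(3.6052) = -4.4721 < 0 → local maximum

Critical points: x = atan(1/2) ≈ 0.4636 (local minimum); x = atan(1/2) + pi ≈ 3.6052 (local maximum)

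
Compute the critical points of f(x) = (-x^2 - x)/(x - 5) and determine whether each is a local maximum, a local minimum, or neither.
f'(x) = (-x^2 + 10*x + 5)/(x^2 - 10*x + 25)

Solve f'(x) = 0:
  f'(x) = -(x^2 - 10*x - 5)/(x - 5)^2; the denominator is positive wherever f is defined, so f'(x) = 0 ⇔ -x^2 + 10*x + 5 = 0.
  x^2 - 10*x - 5 = 0 has no rational roots; quadratic formula: x = (10 ± √120)/2.
  ⇒ x = 5 - sqrt(30) ≈ -0.4772, 5 + sqrt(30) ≈ 10.4772

f''(x) = -60/(x^3 - 15*x^2 + 75*x - 125)
Second-derivative test at each critical point:
  f''(-0.4772) = 0.3651 > 0 → local minimum
  f''(10.4772) = -0.3651 < 0 → local maximum

Critical points: x = 5 - sqrt(30) ≈ -0.4772 (local minimum); x = 5 + sqrt(30) ≈ 10.4772 (local maximum)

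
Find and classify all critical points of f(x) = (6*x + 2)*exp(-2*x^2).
f'(x) = 2*(-4*x*(3*x + 1) + 3)*exp(-2*x^2)

Solve f'(x) = 0:
  f'(x) = (-24*x^2 - 8*x + 6)·exp(-2*x^2) and exp(-2*x^2) > 0 for every x, so f'(x) = 0 ⇔ -24*x^2 - 8*x + 6 = 0.
  Factor: -24*x^2 - 8*x + 6 = -2*(12*x^2 + 4*x - 3); 12*x^2 + 4*x - 3 = 0 has no rational roots; quadratic formula: x = (-4 ± √160)/24.
  ⇒ x = -sqrt(10)/6 - 1/6 ≈ -0.6937, -1/6 + sqrt(10)/6 ≈ 0.3604

f''(x) = 8*(4*x^2*(3*x + 1) - 9*x - 1)*exp(-2*x^2)
Second-derivative test at each critical point:
  f''(-0.6937) = 9.6626 > 0 → local minimum
  f''(0.3604) = -19.5112 < 0 → local maximum

Critical points: x = -sqrt(10)/6 - 1/6 ≈ -0.6937 (local minimum); x = -1/6 + sqrt(10)/6 ≈ 0.3604 (local maximum)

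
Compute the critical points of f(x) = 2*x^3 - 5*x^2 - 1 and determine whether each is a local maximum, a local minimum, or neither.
f'(x) = 2*x*(3*x - 5)

Solve f'(x) = 0:
  Factor: 6*x^2 - 10*x = 2*x*(3*x - 5) = 0.
  ⇒ x = 0, 5/3

f''(x) = 12*x - 10
Second-derivative test at each critical point:
  f''(0) = -10 < 0 → local maximum
  f''(5/3) = 10 > 0 → local minimum

Critical points: x = 0 (local maximum); x = 5/3 (local minimum)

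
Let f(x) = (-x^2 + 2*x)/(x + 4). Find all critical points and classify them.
f'(x) = (-x^2 - 8*x + 8)/(x^2 + 8*x + 16)

Solve f'(x) = 0:
  f'(x) = -(x^2 + 8*x - 8)/(x + 4)^2; the denominator is positive wherever f is defined, so f'(x) = 0 ⇔ -x^2 - 8*x + 8 = 0.
  x^2 + 8*x - 8 = 0 has no rational roots; quadratic formula: x = (-8 ± √96)/2.
  ⇒ x = -2*sqrt(6) - 4 ≈ -8.8990, -4 + 2*sqrt(6) ≈ 0.8990

f''(x) = -48/(x^3 + 12*x^2 + 48*x + 64)
Second-derivative test at each critical point:
  f''(-8.8990) = 0.4082 > 0 → local minimum
  f''(0.8990) = -0.4082 < 0 → local maximum

Critical points: x = -2*sqrt(6) - 4 ≈ -8.8990 (local minimum); x = -4 + 2*sqrt(6) ≈ 0.8990 (local maximum)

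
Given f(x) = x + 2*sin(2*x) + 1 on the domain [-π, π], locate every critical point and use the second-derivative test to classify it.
f'(x) = 4*cos(2*x) + 1

Solve f'(x) = 0 on [-π, π]:
  f'(x) = 0 ⇔ cos(2*x) = -1/4, i.e. 2*x = ±arccos(-1/4) + 2nπ; keep the solutions lying in [-π, π].
  ⇒ x = -pi + acos(-1/4)/2 ≈ -2.2299, -acos(-1/4)/2 ≈ -0.9117, acos(-1/4)/2 ≈ 0.9117, pi - acos(-1/4)/2 ≈ 2.2299

f''(x) = -8*sin(2*x)
Second-derivative test at each critical point:
  f''(-2.2299) = -7.7460 < 0 → local maximum
  f''(-0.9117) = 7.7460 > 0 → local minimum
  f''(0.9117) = -7.7460 < 0 → local maximum
  f''(2.2299) = 7.7460 > 0 → local minimum

Critical points: x = -pi + acos(-1/4)/2 ≈ -2.2299 (local maximum); x = -acos(-1/4)/2 ≈ -0.9117 (local minimum); x = acos(-1/4)/2 ≈ 0.9117 (local maximum); x = pi - acos(-1/4)/2 ≈ 2.2299 (local minimum)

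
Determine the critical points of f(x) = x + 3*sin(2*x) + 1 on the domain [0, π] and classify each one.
f'(x) = 6*cos(2*x) + 1

Solve f'(x) = 0 on [0, π]:
  f'(x) = 0 ⇔ cos(2*x) = -1/6, i.e. 2*x = ±arccos(-1/6) + 2nπ; keep the solutions lying in [0, π].
  ⇒ x = acos(-1/6)/2 ≈ 0.8691, pi - acos(-1/6)/2 ≈ 2.2725

f''(x) = -12*sin(2*x)
Second-derivative test at each critical point:
  f''(0.8691) = -11.8322 < 0 → local maximum
  f''(2.2725) = 11.8322 > 0 → local minimum

Critical points: x = acos(-1/6)/2 ≈ 0.8691 (local maximum); x = pi - acos(-1/6)/2 ≈ 2.2725 (local minimum)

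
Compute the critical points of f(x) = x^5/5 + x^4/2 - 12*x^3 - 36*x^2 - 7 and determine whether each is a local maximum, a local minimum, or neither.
f'(x) = x*(x^3 + 2*x^2 - 36*x - 72)

Solve f'(x) = 0:
  Factor: x^4 + 2*x^3 - 36*x^2 - 72*x = x*(x - 6)*(x + 2)*(x + 6) = 0.
  ⇒ x = -6, -2, 0, 6

f''(x) = 4*x^3 + 6*x^2 - 72*x - 72
Second-derivative test at each critical point:
  f''(-6) = -288 < 0 → local maximum
  f''(-2) = 64 > 0 → local minimum
  f''(0) = -72 < 0 → local maximum
  f''(6) = 576 > 0 → local minimum

Critical points: x = -6 (local maximum); x = -2 (local minimum); x = 0 (local maximum); x = 6 (local minimum)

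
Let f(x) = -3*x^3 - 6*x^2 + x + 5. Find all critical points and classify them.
f'(x) = -9*x^2 - 12*x + 1

Solve f'(x) = 0:
  9*x^2 + 12*x - 1 = 0 has no rational roots; quadratic formula: x = (-12 ± √180)/18.
  ⇒ x = -sqrt(5)/3 - 2/3 ≈ -1.4120, -2/3 + sqrt(5)/3 ≈ 0.0787

f''(x) = -18*x - 12
Second-derivative test at each critical point:
  f''(-1.4120) = 13.4164 > 0 → local minimum
  f''(0.0787) = -13.4164 < 0 → local maximum

Critical points: x = -sqrt(5)/3 - 2/3 ≈ -1.4120 (local minimum); x = -2/3 + sqrt(5)/3 ≈ 0.0787 (local maximum)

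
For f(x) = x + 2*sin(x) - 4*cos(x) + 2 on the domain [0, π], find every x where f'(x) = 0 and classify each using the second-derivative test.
f'(x) = 4*sin(x) + 2*cos(x) + 1

Solve f'(x) = 0 on [0, π]:
  f'(x) = 0 ⇔ 4*sin(x) + 2*cos(x) = -1. Write the left side as R·cos(x + φ) with R = √(2² + (-4)²) = 2*sqrt(5), cos φ = sqrt(5)/5, sin φ = -2*sqrt(5)/5; then cos(x + φ) = -sqrt(5)/10. Solve for x and keep the solutions lying in [0, π].
  ⇒ x = atan((-2 + sqrt(19))/(-2*sqrt(19) - 1)) + pi ≈ 2.9035

f''(x) = -2*sin(x) + 4*cos(x)
Second-derivative test at each critical point:
  f''(2.9035) = -4.3589 < 0 → local maximum

Critical points: x = atan((-2 + sqrt(19))/(-2*sqrt(19) - 1)) + pi ≈ 2.9035 (local maximum)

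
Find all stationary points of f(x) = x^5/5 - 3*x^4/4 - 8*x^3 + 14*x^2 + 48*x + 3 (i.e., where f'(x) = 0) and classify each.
f'(x) = x^4 - 3*x^3 - 24*x^2 + 28*x + 48

Solve f'(x) = 0:
  Factor: x^4 - 3*x^3 - 24*x^2 + 28*x + 48 = (x - 6)*(x - 2)*(x + 1)*(x + 4) = 0.
  ⇒ x = -4, -1, 2, 6

f''(x) = 4*x^3 - 9*x^2 - 48*x + 28
Second-derivative test at each critical point:
  f''(-4) = -180 < 0 → local maximum
  f''(-1) = 63 > 0 → local minimum
  f''(2) = -72 < 0 → local maximum
  f''(6) = 280 > 0 → local minimum

Critical points: x = -4 (local maximum); x = -1 (local minimum); x = 2 (local maximum); x = 6 (local minimum)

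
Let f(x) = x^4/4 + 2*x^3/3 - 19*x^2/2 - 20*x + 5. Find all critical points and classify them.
f'(x) = x^3 + 2*x^2 - 19*x - 20

Solve f'(x) = 0:
  Factor: x^3 + 2*x^2 - 19*x - 20 = (x - 4)*(x + 1)*(x + 5) = 0.
  ⇒ x = -5, -1, 4

f''(x) = 3*x^2 + 4*x - 19
Second-derivative test at each critical point:
  f''(-5) = 36 > 0 → local minimum
  f''(-1) = -20 < 0 → local maximum
  f''(4) = 45 > 0 → local minimum

Critical points: x = -5 (local minimum); x = -1 (local maximum); x = 4 (local minimum)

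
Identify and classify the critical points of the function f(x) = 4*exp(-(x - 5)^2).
f'(x) = 8*(5 - x)*exp(-(x - 5)^2)

Solve f'(x) = 0:
  f'(x) = (40 - 8*x)·exp(-(x - 5)^2) and exp(-(x - 5)^2) > 0 for every x, so f'(x) = 0 ⇔ 40 - 8*x = 0.
  Factor: 40 - 8*x = -8*(x - 5) = 0.
  ⇒ x = 5

f''(x) = 8*(2*(x - 5)^2 - 1)*exp(-(x - 5)^2)
Second-derivative test at each critical point:
  f''(5) = -8 < 0 → local maximum

Critical points: x = 5 (local maximum)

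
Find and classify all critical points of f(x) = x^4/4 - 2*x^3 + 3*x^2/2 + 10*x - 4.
f'(x) = x^3 - 6*x^2 + 3*x + 10

Solve f'(x) = 0:
  Factor: x^3 - 6*x^2 + 3*x + 10 = (x - 5)*(x - 2)*(x + 1) = 0.
  ⇒ x = -1, 2, 5

f''(x) = 3*x^2 - 12*x + 3
Second-derivative test at each critical point:
  f''(-1) = 18 > 0 → local minimum
  f''(2) = -9 < 0 → local maximum
  f''(5) = 18 > 0 → local minimum

Critical points: x = -1 (local minimum); x = 2 (local maximum); x = 5 (local minimum)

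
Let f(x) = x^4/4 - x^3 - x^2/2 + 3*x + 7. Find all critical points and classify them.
f'(x) = x^3 - 3*x^2 - x + 3

Solve f'(x) = 0:
  Factor: x^3 - 3*x^2 - x + 3 = (x - 3)*(x - 1)*(x + 1) = 0.
  ⇒ x = -1, 1, 3

f''(x) = 3*x^2 - 6*x - 1
Second-derivative test at each critical point:
  f''(-1) = 8 > 0 → local minimum
  f''(1) = -4 < 0 → local maximum
  f''(3) = 8 > 0 → local minimum

Critical points: x = -1 (local minimum); x = 1 (local maximum); x = 3 (local minimum)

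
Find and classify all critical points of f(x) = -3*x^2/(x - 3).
f'(x) = 3*x*(6 - x)/(x - 3)^2

Solve f'(x) = 0:
  f'(x) = -3*x*(x - 6)/(x - 3)^2; the denominator is positive wherever f is defined, so f'(x) = 0 ⇔ -3*x^2 + 18*x = 0.
  Factor: -3*x^2 + 18*x = -3*x*(x - 6) = 0.
  ⇒ x = 0, 6

f''(x) = -54/(x^3 - 9*x^2 + 27*x - 27)
Second-derivative test at each critical point:
  f''(0) = 2 > 0 → local minimum
  f''(6) = -2 < 0 → local maximum

Critical points: x = 0 (local minimum); x = 6 (local maximum)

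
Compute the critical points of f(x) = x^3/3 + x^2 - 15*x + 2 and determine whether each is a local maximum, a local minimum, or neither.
f'(x) = x^2 + 2*x - 15

Solve f'(x) = 0:
  Factor: x^2 + 2*x - 15 = (x - 3)*(x + 5) = 0.
  ⇒ x = -5, 3

f''(x) = 2*x + 2
Second-derivative test at each critical point:
  f''(-5) = -8 < 0 → local maximum
  f''(3) = 8 > 0 → local minimum

Critical points: x = -5 (local maximum); x = 3 (local minimum)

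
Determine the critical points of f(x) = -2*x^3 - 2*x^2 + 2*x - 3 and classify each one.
f'(x) = -6*x^2 - 4*x + 2

Solve f'(x) = 0:
  Factor: -6*x^2 - 4*x + 2 = -2*(x + 1)*(3*x - 1) = 0.
  ⇒ x = -1, 1/3

f''(x) = -12*x - 4
Second-derivative test at each critical point:
  f''(-1) = 8 > 0 → local minimum
  f''(1/3) = -8 < 0 → local maximum

Critical points: x = -1 (local minimum); x = 1/3 (local maximum)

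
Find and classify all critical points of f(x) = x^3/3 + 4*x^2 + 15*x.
f'(x) = x^2 + 8*x + 15

Solve f'(x) = 0:
  Factor: x^2 + 8*x + 15 = (x + 3)*(x + 5) = 0.
  ⇒ x = -5, -3

f''(x) = 2*x + 8
Second-derivative test at each critical point:
  f''(-5) = -2 < 0 → local maximum
  f''(-3) = 2 > 0 → local minimum

Critical points: x = -5 (local maximum); x = -3 (local minimum)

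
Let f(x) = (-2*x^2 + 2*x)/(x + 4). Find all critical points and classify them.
f'(x) = 2*(-x^2 - 8*x + 4)/(x^2 + 8*x + 16)

Solve f'(x) = 0:
  f'(x) = -2*(x^2 + 8*x - 4)/(x + 4)^2; the denominator is positive wherever f is defined, so f'(x) = 0 ⇔ -2*x^2 - 16*x + 8 = 0.
  Factor: -2*x^2 - 16*x + 8 = -2*(x^2 + 8*x - 4); x^2 + 8*x - 4 = 0 has no rational roots; quadratic formula: x = (-8 ± √80)/2.
  ⇒ x = -2*sqrt(5) - 4 ≈ -8.4721, -4 + 2*sqrt(5) ≈ 0.4721

f''(x) = -80/(x^3 + 12*x^2 + 48*x + 64)
Second-derivative test at each critical point:
  f''(-8.4721) = 0.8944 > 0 → local minimum
  f''(0.4721) = -0.8944 < 0 → local maximum

Critical points: x = -2*sqrt(5) - 4 ≈ -8.4721 (local minimum); x = -4 + 2*sqrt(5) ≈ 0.4721 (local maximum)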